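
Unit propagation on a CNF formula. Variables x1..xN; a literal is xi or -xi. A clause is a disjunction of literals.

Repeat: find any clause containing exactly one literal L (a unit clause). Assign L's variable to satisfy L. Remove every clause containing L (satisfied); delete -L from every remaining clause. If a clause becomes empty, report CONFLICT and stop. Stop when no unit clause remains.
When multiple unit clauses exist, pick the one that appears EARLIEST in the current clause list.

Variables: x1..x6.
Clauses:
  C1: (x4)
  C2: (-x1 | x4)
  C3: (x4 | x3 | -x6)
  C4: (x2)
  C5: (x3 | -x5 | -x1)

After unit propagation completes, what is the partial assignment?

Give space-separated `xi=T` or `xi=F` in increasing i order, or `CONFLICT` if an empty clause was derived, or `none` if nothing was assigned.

unit clause [4] forces x4=T; simplify:
  satisfied 3 clause(s); 2 remain; assigned so far: [4]
unit clause [2] forces x2=T; simplify:
  satisfied 1 clause(s); 1 remain; assigned so far: [2, 4]

Answer: x2=T x4=T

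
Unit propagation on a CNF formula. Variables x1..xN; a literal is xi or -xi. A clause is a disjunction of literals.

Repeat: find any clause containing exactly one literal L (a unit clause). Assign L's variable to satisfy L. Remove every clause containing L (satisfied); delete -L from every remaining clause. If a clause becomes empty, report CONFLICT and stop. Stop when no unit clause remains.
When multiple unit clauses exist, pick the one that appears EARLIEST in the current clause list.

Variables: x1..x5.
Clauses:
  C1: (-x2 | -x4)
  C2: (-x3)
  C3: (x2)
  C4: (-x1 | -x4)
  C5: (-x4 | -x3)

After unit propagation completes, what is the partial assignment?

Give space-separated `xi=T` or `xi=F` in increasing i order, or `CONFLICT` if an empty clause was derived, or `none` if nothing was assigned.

unit clause [-3] forces x3=F; simplify:
  satisfied 2 clause(s); 3 remain; assigned so far: [3]
unit clause [2] forces x2=T; simplify:
  drop -2 from [-2, -4] -> [-4]
  satisfied 1 clause(s); 2 remain; assigned so far: [2, 3]
unit clause [-4] forces x4=F; simplify:
  satisfied 2 clause(s); 0 remain; assigned so far: [2, 3, 4]

Answer: x2=T x3=F x4=F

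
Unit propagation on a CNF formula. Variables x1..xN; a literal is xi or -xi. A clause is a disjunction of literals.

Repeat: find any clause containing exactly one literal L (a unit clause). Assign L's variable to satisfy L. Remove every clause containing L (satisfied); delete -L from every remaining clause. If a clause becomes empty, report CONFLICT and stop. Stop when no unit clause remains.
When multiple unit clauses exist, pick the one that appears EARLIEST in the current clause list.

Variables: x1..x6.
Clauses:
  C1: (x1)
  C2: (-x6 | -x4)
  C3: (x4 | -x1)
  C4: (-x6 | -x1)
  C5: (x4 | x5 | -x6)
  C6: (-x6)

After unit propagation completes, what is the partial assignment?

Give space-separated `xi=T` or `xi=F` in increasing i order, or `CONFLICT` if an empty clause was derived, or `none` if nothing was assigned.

unit clause [1] forces x1=T; simplify:
  drop -1 from [4, -1] -> [4]
  drop -1 from [-6, -1] -> [-6]
  satisfied 1 clause(s); 5 remain; assigned so far: [1]
unit clause [4] forces x4=T; simplify:
  drop -4 from [-6, -4] -> [-6]
  satisfied 2 clause(s); 3 remain; assigned so far: [1, 4]
unit clause [-6] forces x6=F; simplify:
  satisfied 3 clause(s); 0 remain; assigned so far: [1, 4, 6]

Answer: x1=T x4=T x6=F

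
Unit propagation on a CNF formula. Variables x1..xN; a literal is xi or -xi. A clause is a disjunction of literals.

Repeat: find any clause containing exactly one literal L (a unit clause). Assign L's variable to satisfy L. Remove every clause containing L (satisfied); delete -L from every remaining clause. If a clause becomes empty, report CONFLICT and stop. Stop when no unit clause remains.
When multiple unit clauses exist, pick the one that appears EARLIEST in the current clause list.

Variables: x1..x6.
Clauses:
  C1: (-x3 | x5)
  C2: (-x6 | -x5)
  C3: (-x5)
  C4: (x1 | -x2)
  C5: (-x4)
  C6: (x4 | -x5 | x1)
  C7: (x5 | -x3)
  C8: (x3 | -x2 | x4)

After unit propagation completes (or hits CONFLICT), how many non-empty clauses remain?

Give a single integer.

unit clause [-5] forces x5=F; simplify:
  drop 5 from [-3, 5] -> [-3]
  drop 5 from [5, -3] -> [-3]
  satisfied 3 clause(s); 5 remain; assigned so far: [5]
unit clause [-3] forces x3=F; simplify:
  drop 3 from [3, -2, 4] -> [-2, 4]
  satisfied 2 clause(s); 3 remain; assigned so far: [3, 5]
unit clause [-4] forces x4=F; simplify:
  drop 4 from [-2, 4] -> [-2]
  satisfied 1 clause(s); 2 remain; assigned so far: [3, 4, 5]
unit clause [-2] forces x2=F; simplify:
  satisfied 2 clause(s); 0 remain; assigned so far: [2, 3, 4, 5]

Answer: 0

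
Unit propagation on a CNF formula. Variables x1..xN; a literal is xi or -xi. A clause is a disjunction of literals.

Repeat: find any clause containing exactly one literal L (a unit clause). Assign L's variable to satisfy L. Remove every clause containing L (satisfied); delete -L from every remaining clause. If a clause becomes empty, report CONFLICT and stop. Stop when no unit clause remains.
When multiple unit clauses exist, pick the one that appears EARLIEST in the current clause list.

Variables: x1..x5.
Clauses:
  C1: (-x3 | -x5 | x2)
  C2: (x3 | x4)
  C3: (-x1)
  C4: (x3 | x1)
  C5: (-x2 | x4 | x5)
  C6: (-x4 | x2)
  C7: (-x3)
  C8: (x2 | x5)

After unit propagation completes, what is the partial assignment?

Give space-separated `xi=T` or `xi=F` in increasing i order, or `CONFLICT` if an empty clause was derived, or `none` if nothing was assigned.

Answer: CONFLICT

Derivation:
unit clause [-1] forces x1=F; simplify:
  drop 1 from [3, 1] -> [3]
  satisfied 1 clause(s); 7 remain; assigned so far: [1]
unit clause [3] forces x3=T; simplify:
  drop -3 from [-3, -5, 2] -> [-5, 2]
  drop -3 from [-3] -> [] (empty!)
  satisfied 2 clause(s); 5 remain; assigned so far: [1, 3]
CONFLICT (empty clause)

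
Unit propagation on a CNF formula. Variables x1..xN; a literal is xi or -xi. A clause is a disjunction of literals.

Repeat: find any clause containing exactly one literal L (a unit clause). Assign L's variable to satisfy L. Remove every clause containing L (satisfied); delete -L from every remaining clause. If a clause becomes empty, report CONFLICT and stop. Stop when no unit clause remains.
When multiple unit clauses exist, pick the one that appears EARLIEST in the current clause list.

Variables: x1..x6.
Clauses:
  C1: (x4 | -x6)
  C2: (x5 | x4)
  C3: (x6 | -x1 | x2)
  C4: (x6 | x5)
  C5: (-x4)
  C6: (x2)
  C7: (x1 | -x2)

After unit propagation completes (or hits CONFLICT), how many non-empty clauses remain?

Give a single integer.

unit clause [-4] forces x4=F; simplify:
  drop 4 from [4, -6] -> [-6]
  drop 4 from [5, 4] -> [5]
  satisfied 1 clause(s); 6 remain; assigned so far: [4]
unit clause [-6] forces x6=F; simplify:
  drop 6 from [6, -1, 2] -> [-1, 2]
  drop 6 from [6, 5] -> [5]
  satisfied 1 clause(s); 5 remain; assigned so far: [4, 6]
unit clause [5] forces x5=T; simplify:
  satisfied 2 clause(s); 3 remain; assigned so far: [4, 5, 6]
unit clause [2] forces x2=T; simplify:
  drop -2 from [1, -2] -> [1]
  satisfied 2 clause(s); 1 remain; assigned so far: [2, 4, 5, 6]
unit clause [1] forces x1=T; simplify:
  satisfied 1 clause(s); 0 remain; assigned so far: [1, 2, 4, 5, 6]

Answer: 0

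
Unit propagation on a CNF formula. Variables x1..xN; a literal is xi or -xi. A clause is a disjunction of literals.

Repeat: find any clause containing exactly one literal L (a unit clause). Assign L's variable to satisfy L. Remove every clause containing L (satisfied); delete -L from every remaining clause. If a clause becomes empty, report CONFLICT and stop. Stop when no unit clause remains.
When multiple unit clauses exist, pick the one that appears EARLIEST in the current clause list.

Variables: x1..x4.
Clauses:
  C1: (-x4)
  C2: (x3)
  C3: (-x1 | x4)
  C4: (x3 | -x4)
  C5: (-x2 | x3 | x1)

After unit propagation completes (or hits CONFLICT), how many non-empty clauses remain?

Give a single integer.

unit clause [-4] forces x4=F; simplify:
  drop 4 from [-1, 4] -> [-1]
  satisfied 2 clause(s); 3 remain; assigned so far: [4]
unit clause [3] forces x3=T; simplify:
  satisfied 2 clause(s); 1 remain; assigned so far: [3, 4]
unit clause [-1] forces x1=F; simplify:
  satisfied 1 clause(s); 0 remain; assigned so far: [1, 3, 4]

Answer: 0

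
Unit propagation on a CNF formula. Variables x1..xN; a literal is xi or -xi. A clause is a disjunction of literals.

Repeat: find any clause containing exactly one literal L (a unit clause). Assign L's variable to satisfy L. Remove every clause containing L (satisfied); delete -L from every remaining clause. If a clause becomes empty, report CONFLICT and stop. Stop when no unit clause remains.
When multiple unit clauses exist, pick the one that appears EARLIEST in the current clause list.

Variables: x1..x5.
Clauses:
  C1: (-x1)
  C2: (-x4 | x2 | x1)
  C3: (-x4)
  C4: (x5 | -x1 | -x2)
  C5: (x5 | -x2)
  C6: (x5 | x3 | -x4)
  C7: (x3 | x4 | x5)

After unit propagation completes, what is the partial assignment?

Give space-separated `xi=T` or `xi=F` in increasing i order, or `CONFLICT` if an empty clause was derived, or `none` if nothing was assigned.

Answer: x1=F x4=F

Derivation:
unit clause [-1] forces x1=F; simplify:
  drop 1 from [-4, 2, 1] -> [-4, 2]
  satisfied 2 clause(s); 5 remain; assigned so far: [1]
unit clause [-4] forces x4=F; simplify:
  drop 4 from [3, 4, 5] -> [3, 5]
  satisfied 3 clause(s); 2 remain; assigned so far: [1, 4]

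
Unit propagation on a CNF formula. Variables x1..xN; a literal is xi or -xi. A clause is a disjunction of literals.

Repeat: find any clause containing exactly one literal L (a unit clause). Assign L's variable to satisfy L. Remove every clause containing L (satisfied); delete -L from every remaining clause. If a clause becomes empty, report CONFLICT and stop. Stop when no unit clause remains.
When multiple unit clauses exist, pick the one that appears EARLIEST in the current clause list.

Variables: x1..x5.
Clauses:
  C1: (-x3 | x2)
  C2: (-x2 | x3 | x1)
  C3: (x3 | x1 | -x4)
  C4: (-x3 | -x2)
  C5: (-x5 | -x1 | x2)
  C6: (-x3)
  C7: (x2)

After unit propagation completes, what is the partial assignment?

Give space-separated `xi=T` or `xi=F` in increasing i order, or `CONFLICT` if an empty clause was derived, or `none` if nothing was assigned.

Answer: x1=T x2=T x3=F

Derivation:
unit clause [-3] forces x3=F; simplify:
  drop 3 from [-2, 3, 1] -> [-2, 1]
  drop 3 from [3, 1, -4] -> [1, -4]
  satisfied 3 clause(s); 4 remain; assigned so far: [3]
unit clause [2] forces x2=T; simplify:
  drop -2 from [-2, 1] -> [1]
  satisfied 2 clause(s); 2 remain; assigned so far: [2, 3]
unit clause [1] forces x1=T; simplify:
  satisfied 2 clause(s); 0 remain; assigned so far: [1, 2, 3]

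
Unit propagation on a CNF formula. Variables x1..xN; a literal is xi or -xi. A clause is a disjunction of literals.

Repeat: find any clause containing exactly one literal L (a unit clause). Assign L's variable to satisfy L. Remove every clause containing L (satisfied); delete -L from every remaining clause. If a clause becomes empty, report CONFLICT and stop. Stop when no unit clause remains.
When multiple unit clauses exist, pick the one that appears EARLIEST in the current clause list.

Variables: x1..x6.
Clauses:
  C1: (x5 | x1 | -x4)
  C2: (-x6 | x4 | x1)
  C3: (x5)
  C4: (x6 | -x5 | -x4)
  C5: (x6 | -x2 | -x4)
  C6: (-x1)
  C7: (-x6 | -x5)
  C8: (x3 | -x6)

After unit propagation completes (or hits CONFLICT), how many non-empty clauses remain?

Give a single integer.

unit clause [5] forces x5=T; simplify:
  drop -5 from [6, -5, -4] -> [6, -4]
  drop -5 from [-6, -5] -> [-6]
  satisfied 2 clause(s); 6 remain; assigned so far: [5]
unit clause [-1] forces x1=F; simplify:
  drop 1 from [-6, 4, 1] -> [-6, 4]
  satisfied 1 clause(s); 5 remain; assigned so far: [1, 5]
unit clause [-6] forces x6=F; simplify:
  drop 6 from [6, -4] -> [-4]
  drop 6 from [6, -2, -4] -> [-2, -4]
  satisfied 3 clause(s); 2 remain; assigned so far: [1, 5, 6]
unit clause [-4] forces x4=F; simplify:
  satisfied 2 clause(s); 0 remain; assigned so far: [1, 4, 5, 6]

Answer: 0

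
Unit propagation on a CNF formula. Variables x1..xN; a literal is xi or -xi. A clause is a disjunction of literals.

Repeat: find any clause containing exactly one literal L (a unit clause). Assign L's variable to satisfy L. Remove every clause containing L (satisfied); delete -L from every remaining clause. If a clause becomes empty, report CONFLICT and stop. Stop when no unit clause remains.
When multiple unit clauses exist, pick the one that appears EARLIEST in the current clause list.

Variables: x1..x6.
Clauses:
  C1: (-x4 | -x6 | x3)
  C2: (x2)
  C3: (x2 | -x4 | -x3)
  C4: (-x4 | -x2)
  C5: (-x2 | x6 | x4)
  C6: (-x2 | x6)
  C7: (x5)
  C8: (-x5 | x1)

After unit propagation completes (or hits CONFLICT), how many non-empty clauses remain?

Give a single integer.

Answer: 0

Derivation:
unit clause [2] forces x2=T; simplify:
  drop -2 from [-4, -2] -> [-4]
  drop -2 from [-2, 6, 4] -> [6, 4]
  drop -2 from [-2, 6] -> [6]
  satisfied 2 clause(s); 6 remain; assigned so far: [2]
unit clause [-4] forces x4=F; simplify:
  drop 4 from [6, 4] -> [6]
  satisfied 2 clause(s); 4 remain; assigned so far: [2, 4]
unit clause [6] forces x6=T; simplify:
  satisfied 2 clause(s); 2 remain; assigned so far: [2, 4, 6]
unit clause [5] forces x5=T; simplify:
  drop -5 from [-5, 1] -> [1]
  satisfied 1 clause(s); 1 remain; assigned so far: [2, 4, 5, 6]
unit clause [1] forces x1=T; simplify:
  satisfied 1 clause(s); 0 remain; assigned so far: [1, 2, 4, 5, 6]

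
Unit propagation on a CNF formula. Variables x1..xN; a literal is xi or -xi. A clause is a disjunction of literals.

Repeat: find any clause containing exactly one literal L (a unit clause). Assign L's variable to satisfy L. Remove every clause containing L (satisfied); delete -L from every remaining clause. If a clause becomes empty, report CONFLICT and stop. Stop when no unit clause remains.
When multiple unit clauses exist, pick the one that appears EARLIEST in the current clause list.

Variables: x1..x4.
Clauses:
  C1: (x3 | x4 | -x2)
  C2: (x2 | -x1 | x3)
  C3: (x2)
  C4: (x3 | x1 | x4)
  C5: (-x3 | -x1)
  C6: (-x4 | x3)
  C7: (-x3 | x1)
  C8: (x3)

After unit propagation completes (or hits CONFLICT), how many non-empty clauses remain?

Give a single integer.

Answer: 0

Derivation:
unit clause [2] forces x2=T; simplify:
  drop -2 from [3, 4, -2] -> [3, 4]
  satisfied 2 clause(s); 6 remain; assigned so far: [2]
unit clause [3] forces x3=T; simplify:
  drop -3 from [-3, -1] -> [-1]
  drop -3 from [-3, 1] -> [1]
  satisfied 4 clause(s); 2 remain; assigned so far: [2, 3]
unit clause [-1] forces x1=F; simplify:
  drop 1 from [1] -> [] (empty!)
  satisfied 1 clause(s); 1 remain; assigned so far: [1, 2, 3]
CONFLICT (empty clause)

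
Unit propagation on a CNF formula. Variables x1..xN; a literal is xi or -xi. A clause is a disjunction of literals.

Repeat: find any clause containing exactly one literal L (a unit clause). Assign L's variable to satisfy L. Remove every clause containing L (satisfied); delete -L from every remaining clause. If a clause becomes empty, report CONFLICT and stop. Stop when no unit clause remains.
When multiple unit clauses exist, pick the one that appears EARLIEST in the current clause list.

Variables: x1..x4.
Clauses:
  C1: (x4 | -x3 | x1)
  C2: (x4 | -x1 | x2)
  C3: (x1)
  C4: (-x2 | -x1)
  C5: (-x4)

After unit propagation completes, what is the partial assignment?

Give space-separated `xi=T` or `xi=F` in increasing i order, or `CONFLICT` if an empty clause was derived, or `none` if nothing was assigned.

Answer: CONFLICT

Derivation:
unit clause [1] forces x1=T; simplify:
  drop -1 from [4, -1, 2] -> [4, 2]
  drop -1 from [-2, -1] -> [-2]
  satisfied 2 clause(s); 3 remain; assigned so far: [1]
unit clause [-2] forces x2=F; simplify:
  drop 2 from [4, 2] -> [4]
  satisfied 1 clause(s); 2 remain; assigned so far: [1, 2]
unit clause [4] forces x4=T; simplify:
  drop -4 from [-4] -> [] (empty!)
  satisfied 1 clause(s); 1 remain; assigned so far: [1, 2, 4]
CONFLICT (empty clause)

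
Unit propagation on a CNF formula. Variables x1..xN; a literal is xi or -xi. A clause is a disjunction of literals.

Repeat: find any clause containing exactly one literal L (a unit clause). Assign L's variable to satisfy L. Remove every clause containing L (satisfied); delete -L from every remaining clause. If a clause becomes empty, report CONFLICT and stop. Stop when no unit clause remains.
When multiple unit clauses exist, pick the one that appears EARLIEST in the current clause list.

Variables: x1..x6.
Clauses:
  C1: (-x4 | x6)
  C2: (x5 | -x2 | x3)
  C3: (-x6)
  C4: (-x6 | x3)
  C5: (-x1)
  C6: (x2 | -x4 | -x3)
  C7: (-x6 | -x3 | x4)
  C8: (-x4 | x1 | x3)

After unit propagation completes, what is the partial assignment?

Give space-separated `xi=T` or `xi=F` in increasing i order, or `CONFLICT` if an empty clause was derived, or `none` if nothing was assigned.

unit clause [-6] forces x6=F; simplify:
  drop 6 from [-4, 6] -> [-4]
  satisfied 3 clause(s); 5 remain; assigned so far: [6]
unit clause [-4] forces x4=F; simplify:
  satisfied 3 clause(s); 2 remain; assigned so far: [4, 6]
unit clause [-1] forces x1=F; simplify:
  satisfied 1 clause(s); 1 remain; assigned so far: [1, 4, 6]

Answer: x1=F x4=F x6=F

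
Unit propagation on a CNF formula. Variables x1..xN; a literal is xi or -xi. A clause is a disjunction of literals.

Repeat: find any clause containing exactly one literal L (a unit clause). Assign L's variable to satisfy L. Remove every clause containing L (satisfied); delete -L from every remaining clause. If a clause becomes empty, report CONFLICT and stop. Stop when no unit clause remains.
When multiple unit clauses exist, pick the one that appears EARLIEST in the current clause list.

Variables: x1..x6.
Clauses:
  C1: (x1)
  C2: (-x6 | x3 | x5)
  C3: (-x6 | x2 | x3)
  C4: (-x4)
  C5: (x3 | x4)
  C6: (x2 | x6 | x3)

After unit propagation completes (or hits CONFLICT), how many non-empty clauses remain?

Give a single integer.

unit clause [1] forces x1=T; simplify:
  satisfied 1 clause(s); 5 remain; assigned so far: [1]
unit clause [-4] forces x4=F; simplify:
  drop 4 from [3, 4] -> [3]
  satisfied 1 clause(s); 4 remain; assigned so far: [1, 4]
unit clause [3] forces x3=T; simplify:
  satisfied 4 clause(s); 0 remain; assigned so far: [1, 3, 4]

Answer: 0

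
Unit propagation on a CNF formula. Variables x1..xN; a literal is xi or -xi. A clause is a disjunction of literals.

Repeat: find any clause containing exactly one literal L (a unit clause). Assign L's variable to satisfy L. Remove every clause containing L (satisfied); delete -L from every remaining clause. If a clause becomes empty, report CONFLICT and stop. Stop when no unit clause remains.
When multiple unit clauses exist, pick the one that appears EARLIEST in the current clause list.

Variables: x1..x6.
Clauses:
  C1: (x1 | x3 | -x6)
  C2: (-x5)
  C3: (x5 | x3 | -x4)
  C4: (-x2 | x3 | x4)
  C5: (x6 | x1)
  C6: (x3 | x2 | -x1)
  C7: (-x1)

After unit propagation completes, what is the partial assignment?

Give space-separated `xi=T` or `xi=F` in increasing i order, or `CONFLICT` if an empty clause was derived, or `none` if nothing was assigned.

Answer: x1=F x3=T x5=F x6=T

Derivation:
unit clause [-5] forces x5=F; simplify:
  drop 5 from [5, 3, -4] -> [3, -4]
  satisfied 1 clause(s); 6 remain; assigned so far: [5]
unit clause [-1] forces x1=F; simplify:
  drop 1 from [1, 3, -6] -> [3, -6]
  drop 1 from [6, 1] -> [6]
  satisfied 2 clause(s); 4 remain; assigned so far: [1, 5]
unit clause [6] forces x6=T; simplify:
  drop -6 from [3, -6] -> [3]
  satisfied 1 clause(s); 3 remain; assigned so far: [1, 5, 6]
unit clause [3] forces x3=T; simplify:
  satisfied 3 clause(s); 0 remain; assigned so far: [1, 3, 5, 6]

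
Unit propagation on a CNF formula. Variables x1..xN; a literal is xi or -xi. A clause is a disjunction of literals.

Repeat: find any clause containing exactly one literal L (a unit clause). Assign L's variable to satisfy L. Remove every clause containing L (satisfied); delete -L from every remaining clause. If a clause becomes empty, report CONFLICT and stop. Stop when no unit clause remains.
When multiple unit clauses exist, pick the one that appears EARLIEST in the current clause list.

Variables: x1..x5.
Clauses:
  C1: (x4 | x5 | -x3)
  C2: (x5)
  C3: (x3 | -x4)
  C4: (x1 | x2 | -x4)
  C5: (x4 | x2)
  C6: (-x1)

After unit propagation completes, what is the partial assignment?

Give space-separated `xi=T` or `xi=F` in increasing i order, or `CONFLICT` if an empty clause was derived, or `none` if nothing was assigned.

Answer: x1=F x5=T

Derivation:
unit clause [5] forces x5=T; simplify:
  satisfied 2 clause(s); 4 remain; assigned so far: [5]
unit clause [-1] forces x1=F; simplify:
  drop 1 from [1, 2, -4] -> [2, -4]
  satisfied 1 clause(s); 3 remain; assigned so far: [1, 5]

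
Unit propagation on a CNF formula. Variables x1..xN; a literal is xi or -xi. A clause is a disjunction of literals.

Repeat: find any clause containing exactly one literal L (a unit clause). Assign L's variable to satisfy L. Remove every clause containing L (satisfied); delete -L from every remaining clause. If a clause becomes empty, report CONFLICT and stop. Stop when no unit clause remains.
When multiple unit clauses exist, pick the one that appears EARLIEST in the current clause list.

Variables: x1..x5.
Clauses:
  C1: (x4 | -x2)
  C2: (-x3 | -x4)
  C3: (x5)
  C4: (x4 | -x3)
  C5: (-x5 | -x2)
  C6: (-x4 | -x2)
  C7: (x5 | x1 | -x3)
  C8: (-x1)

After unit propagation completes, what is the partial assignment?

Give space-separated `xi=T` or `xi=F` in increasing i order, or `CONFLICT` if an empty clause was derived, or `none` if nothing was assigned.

Answer: x1=F x2=F x5=T

Derivation:
unit clause [5] forces x5=T; simplify:
  drop -5 from [-5, -2] -> [-2]
  satisfied 2 clause(s); 6 remain; assigned so far: [5]
unit clause [-2] forces x2=F; simplify:
  satisfied 3 clause(s); 3 remain; assigned so far: [2, 5]
unit clause [-1] forces x1=F; simplify:
  satisfied 1 clause(s); 2 remain; assigned so far: [1, 2, 5]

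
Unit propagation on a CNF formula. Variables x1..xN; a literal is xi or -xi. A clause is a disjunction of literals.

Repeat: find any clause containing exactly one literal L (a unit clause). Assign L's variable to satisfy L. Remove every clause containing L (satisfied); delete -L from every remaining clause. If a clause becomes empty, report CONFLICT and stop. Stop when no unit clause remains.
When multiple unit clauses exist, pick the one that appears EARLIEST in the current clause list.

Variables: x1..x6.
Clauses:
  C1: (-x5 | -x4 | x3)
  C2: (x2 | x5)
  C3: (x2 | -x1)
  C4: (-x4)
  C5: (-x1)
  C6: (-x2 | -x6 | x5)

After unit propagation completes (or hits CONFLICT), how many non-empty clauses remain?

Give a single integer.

unit clause [-4] forces x4=F; simplify:
  satisfied 2 clause(s); 4 remain; assigned so far: [4]
unit clause [-1] forces x1=F; simplify:
  satisfied 2 clause(s); 2 remain; assigned so far: [1, 4]

Answer: 2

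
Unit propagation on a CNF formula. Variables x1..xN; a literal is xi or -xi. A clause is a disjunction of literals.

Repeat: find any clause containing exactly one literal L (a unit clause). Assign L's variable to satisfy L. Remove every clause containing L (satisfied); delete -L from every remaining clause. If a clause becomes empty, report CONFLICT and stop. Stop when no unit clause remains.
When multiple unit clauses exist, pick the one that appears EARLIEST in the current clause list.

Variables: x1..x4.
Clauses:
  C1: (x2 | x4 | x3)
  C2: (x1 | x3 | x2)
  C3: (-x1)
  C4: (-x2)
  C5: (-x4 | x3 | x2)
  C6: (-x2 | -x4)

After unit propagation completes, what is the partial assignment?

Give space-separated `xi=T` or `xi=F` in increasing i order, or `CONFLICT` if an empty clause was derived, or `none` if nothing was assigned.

unit clause [-1] forces x1=F; simplify:
  drop 1 from [1, 3, 2] -> [3, 2]
  satisfied 1 clause(s); 5 remain; assigned so far: [1]
unit clause [-2] forces x2=F; simplify:
  drop 2 from [2, 4, 3] -> [4, 3]
  drop 2 from [3, 2] -> [3]
  drop 2 from [-4, 3, 2] -> [-4, 3]
  satisfied 2 clause(s); 3 remain; assigned so far: [1, 2]
unit clause [3] forces x3=T; simplify:
  satisfied 3 clause(s); 0 remain; assigned so far: [1, 2, 3]

Answer: x1=F x2=F x3=T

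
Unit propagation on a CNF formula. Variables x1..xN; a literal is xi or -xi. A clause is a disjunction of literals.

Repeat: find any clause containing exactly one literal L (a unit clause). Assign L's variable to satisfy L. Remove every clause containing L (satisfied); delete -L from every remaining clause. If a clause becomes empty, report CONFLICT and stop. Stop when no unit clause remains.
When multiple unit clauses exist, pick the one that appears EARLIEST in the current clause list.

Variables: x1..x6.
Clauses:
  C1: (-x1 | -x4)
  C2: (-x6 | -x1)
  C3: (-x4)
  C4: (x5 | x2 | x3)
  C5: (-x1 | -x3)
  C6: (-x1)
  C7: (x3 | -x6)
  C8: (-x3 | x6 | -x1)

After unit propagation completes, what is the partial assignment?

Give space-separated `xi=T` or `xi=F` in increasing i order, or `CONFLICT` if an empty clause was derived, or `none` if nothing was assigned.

Answer: x1=F x4=F

Derivation:
unit clause [-4] forces x4=F; simplify:
  satisfied 2 clause(s); 6 remain; assigned so far: [4]
unit clause [-1] forces x1=F; simplify:
  satisfied 4 clause(s); 2 remain; assigned so far: [1, 4]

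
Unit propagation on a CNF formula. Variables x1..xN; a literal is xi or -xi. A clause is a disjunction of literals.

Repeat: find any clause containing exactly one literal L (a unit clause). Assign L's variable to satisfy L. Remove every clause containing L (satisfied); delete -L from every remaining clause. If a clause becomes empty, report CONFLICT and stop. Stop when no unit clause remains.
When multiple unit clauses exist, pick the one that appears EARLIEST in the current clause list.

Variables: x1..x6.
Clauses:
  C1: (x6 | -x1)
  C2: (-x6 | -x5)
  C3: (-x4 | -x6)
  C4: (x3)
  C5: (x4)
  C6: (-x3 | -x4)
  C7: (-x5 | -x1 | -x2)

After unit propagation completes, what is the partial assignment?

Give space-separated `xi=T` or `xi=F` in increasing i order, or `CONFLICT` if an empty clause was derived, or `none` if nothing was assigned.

unit clause [3] forces x3=T; simplify:
  drop -3 from [-3, -4] -> [-4]
  satisfied 1 clause(s); 6 remain; assigned so far: [3]
unit clause [4] forces x4=T; simplify:
  drop -4 from [-4, -6] -> [-6]
  drop -4 from [-4] -> [] (empty!)
  satisfied 1 clause(s); 5 remain; assigned so far: [3, 4]
CONFLICT (empty clause)

Answer: CONFLICT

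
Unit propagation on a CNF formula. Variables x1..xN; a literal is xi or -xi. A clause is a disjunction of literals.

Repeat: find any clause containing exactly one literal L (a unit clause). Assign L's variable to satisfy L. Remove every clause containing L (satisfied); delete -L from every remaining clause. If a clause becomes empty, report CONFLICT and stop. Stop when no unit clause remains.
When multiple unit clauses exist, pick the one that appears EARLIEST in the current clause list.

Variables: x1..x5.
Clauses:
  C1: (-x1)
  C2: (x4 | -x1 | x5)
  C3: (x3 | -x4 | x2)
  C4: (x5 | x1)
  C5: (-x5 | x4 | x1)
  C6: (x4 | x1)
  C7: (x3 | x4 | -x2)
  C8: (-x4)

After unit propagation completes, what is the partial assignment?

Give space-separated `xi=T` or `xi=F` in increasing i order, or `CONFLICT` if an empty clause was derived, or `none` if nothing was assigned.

unit clause [-1] forces x1=F; simplify:
  drop 1 from [5, 1] -> [5]
  drop 1 from [-5, 4, 1] -> [-5, 4]
  drop 1 from [4, 1] -> [4]
  satisfied 2 clause(s); 6 remain; assigned so far: [1]
unit clause [5] forces x5=T; simplify:
  drop -5 from [-5, 4] -> [4]
  satisfied 1 clause(s); 5 remain; assigned so far: [1, 5]
unit clause [4] forces x4=T; simplify:
  drop -4 from [3, -4, 2] -> [3, 2]
  drop -4 from [-4] -> [] (empty!)
  satisfied 3 clause(s); 2 remain; assigned so far: [1, 4, 5]
CONFLICT (empty clause)

Answer: CONFLICT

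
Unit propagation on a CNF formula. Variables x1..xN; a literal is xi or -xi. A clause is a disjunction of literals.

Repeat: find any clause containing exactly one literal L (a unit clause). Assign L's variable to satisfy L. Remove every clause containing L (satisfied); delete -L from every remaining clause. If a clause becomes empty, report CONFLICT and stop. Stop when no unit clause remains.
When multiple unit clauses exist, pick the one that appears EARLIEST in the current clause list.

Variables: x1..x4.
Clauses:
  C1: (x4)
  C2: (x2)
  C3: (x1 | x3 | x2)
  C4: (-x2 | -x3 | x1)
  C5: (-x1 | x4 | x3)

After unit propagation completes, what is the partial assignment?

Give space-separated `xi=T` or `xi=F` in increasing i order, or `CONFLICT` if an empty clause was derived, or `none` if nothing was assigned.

unit clause [4] forces x4=T; simplify:
  satisfied 2 clause(s); 3 remain; assigned so far: [4]
unit clause [2] forces x2=T; simplify:
  drop -2 from [-2, -3, 1] -> [-3, 1]
  satisfied 2 clause(s); 1 remain; assigned so far: [2, 4]

Answer: x2=T x4=T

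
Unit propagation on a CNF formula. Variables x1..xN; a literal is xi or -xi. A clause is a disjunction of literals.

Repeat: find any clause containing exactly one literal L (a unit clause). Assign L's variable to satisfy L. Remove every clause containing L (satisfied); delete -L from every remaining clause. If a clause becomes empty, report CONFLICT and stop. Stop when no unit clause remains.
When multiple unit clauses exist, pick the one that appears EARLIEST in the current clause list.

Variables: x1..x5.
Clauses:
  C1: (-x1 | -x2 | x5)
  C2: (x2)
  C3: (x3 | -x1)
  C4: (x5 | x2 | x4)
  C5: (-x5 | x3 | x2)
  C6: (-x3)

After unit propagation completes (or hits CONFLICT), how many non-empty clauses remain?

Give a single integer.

unit clause [2] forces x2=T; simplify:
  drop -2 from [-1, -2, 5] -> [-1, 5]
  satisfied 3 clause(s); 3 remain; assigned so far: [2]
unit clause [-3] forces x3=F; simplify:
  drop 3 from [3, -1] -> [-1]
  satisfied 1 clause(s); 2 remain; assigned so far: [2, 3]
unit clause [-1] forces x1=F; simplify:
  satisfied 2 clause(s); 0 remain; assigned so far: [1, 2, 3]

Answer: 0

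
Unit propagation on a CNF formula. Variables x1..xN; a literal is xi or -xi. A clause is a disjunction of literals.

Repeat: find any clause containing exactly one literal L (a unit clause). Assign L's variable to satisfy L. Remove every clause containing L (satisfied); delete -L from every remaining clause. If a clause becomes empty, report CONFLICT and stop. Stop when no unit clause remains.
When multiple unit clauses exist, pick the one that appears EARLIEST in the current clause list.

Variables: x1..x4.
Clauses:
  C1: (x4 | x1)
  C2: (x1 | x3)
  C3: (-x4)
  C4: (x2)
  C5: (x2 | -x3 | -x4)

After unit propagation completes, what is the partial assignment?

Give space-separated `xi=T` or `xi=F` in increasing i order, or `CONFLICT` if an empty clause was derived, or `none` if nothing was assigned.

unit clause [-4] forces x4=F; simplify:
  drop 4 from [4, 1] -> [1]
  satisfied 2 clause(s); 3 remain; assigned so far: [4]
unit clause [1] forces x1=T; simplify:
  satisfied 2 clause(s); 1 remain; assigned so far: [1, 4]
unit clause [2] forces x2=T; simplify:
  satisfied 1 clause(s); 0 remain; assigned so far: [1, 2, 4]

Answer: x1=T x2=T x4=F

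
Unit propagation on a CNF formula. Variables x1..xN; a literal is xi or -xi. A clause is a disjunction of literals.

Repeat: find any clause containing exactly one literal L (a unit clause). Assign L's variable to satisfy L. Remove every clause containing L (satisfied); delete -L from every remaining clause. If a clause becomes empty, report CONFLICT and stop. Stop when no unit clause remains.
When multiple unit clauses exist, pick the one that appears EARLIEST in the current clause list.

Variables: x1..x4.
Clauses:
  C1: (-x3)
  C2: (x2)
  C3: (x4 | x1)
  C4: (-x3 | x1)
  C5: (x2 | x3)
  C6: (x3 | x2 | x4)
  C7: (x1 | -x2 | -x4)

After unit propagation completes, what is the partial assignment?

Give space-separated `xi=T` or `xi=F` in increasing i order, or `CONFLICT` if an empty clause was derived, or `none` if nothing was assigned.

unit clause [-3] forces x3=F; simplify:
  drop 3 from [2, 3] -> [2]
  drop 3 from [3, 2, 4] -> [2, 4]
  satisfied 2 clause(s); 5 remain; assigned so far: [3]
unit clause [2] forces x2=T; simplify:
  drop -2 from [1, -2, -4] -> [1, -4]
  satisfied 3 clause(s); 2 remain; assigned so far: [2, 3]

Answer: x2=T x3=F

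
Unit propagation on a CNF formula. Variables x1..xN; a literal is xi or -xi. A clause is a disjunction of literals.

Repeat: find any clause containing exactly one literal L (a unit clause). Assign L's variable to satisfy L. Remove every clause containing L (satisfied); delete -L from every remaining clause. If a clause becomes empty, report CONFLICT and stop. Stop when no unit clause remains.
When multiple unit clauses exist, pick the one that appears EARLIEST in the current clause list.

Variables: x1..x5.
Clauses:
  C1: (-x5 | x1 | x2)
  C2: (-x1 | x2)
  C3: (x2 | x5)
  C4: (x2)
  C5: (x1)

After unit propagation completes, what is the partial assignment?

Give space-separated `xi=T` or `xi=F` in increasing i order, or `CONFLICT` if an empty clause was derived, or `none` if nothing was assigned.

Answer: x1=T x2=T

Derivation:
unit clause [2] forces x2=T; simplify:
  satisfied 4 clause(s); 1 remain; assigned so far: [2]
unit clause [1] forces x1=T; simplify:
  satisfied 1 clause(s); 0 remain; assigned so far: [1, 2]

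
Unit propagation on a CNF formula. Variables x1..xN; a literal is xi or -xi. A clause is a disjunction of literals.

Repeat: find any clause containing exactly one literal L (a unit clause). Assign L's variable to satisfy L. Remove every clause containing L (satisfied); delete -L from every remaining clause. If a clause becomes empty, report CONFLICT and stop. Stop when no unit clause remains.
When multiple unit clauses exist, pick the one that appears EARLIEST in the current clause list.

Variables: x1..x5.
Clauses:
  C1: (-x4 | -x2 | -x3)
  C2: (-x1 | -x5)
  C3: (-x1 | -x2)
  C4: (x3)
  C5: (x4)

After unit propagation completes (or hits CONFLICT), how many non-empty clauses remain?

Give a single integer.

unit clause [3] forces x3=T; simplify:
  drop -3 from [-4, -2, -3] -> [-4, -2]
  satisfied 1 clause(s); 4 remain; assigned so far: [3]
unit clause [4] forces x4=T; simplify:
  drop -4 from [-4, -2] -> [-2]
  satisfied 1 clause(s); 3 remain; assigned so far: [3, 4]
unit clause [-2] forces x2=F; simplify:
  satisfied 2 clause(s); 1 remain; assigned so far: [2, 3, 4]

Answer: 1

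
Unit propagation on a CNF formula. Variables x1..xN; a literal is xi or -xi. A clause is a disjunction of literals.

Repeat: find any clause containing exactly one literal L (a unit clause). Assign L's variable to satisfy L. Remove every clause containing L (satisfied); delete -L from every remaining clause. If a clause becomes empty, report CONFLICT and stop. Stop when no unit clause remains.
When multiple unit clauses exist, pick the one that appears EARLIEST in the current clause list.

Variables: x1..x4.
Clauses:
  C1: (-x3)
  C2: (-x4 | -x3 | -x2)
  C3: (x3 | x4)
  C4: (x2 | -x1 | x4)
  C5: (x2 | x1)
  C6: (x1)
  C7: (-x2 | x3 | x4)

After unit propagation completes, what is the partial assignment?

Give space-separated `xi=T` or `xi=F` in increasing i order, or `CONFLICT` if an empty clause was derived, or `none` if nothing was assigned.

Answer: x1=T x3=F x4=T

Derivation:
unit clause [-3] forces x3=F; simplify:
  drop 3 from [3, 4] -> [4]
  drop 3 from [-2, 3, 4] -> [-2, 4]
  satisfied 2 clause(s); 5 remain; assigned so far: [3]
unit clause [4] forces x4=T; simplify:
  satisfied 3 clause(s); 2 remain; assigned so far: [3, 4]
unit clause [1] forces x1=T; simplify:
  satisfied 2 clause(s); 0 remain; assigned so far: [1, 3, 4]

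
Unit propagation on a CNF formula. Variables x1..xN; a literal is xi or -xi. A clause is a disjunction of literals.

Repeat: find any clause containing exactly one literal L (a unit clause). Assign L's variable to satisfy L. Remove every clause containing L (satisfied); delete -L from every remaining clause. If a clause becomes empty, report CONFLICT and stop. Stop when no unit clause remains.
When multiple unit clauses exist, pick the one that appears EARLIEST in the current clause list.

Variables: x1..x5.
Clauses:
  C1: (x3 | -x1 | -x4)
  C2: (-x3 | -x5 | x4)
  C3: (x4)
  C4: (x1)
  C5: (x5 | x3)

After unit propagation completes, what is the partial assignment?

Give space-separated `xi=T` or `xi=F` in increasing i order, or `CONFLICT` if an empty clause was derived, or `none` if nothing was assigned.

unit clause [4] forces x4=T; simplify:
  drop -4 from [3, -1, -4] -> [3, -1]
  satisfied 2 clause(s); 3 remain; assigned so far: [4]
unit clause [1] forces x1=T; simplify:
  drop -1 from [3, -1] -> [3]
  satisfied 1 clause(s); 2 remain; assigned so far: [1, 4]
unit clause [3] forces x3=T; simplify:
  satisfied 2 clause(s); 0 remain; assigned so far: [1, 3, 4]

Answer: x1=T x3=T x4=T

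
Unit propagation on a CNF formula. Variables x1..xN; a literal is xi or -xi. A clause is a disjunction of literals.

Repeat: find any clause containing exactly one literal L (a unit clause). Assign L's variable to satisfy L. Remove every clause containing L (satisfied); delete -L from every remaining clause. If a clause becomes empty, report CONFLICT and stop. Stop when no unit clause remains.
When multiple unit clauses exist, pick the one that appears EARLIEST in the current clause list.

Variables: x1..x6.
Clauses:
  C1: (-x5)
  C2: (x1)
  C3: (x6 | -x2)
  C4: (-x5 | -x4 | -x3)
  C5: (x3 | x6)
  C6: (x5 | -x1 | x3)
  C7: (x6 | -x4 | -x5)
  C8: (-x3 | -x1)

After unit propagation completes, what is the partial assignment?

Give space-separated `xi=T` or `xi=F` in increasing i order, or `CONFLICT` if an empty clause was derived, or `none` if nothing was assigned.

unit clause [-5] forces x5=F; simplify:
  drop 5 from [5, -1, 3] -> [-1, 3]
  satisfied 3 clause(s); 5 remain; assigned so far: [5]
unit clause [1] forces x1=T; simplify:
  drop -1 from [-1, 3] -> [3]
  drop -1 from [-3, -1] -> [-3]
  satisfied 1 clause(s); 4 remain; assigned so far: [1, 5]
unit clause [3] forces x3=T; simplify:
  drop -3 from [-3] -> [] (empty!)
  satisfied 2 clause(s); 2 remain; assigned so far: [1, 3, 5]
CONFLICT (empty clause)

Answer: CONFLICT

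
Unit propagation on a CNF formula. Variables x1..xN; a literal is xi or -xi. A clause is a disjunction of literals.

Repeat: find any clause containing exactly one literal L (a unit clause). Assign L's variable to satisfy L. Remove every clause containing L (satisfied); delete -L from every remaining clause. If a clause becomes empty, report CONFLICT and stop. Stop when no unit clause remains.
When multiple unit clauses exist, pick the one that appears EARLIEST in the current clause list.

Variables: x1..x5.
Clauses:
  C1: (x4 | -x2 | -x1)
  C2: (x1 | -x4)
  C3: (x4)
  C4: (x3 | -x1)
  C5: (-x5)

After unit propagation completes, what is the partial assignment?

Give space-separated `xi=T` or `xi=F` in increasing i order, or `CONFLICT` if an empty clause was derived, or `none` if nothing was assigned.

unit clause [4] forces x4=T; simplify:
  drop -4 from [1, -4] -> [1]
  satisfied 2 clause(s); 3 remain; assigned so far: [4]
unit clause [1] forces x1=T; simplify:
  drop -1 from [3, -1] -> [3]
  satisfied 1 clause(s); 2 remain; assigned so far: [1, 4]
unit clause [3] forces x3=T; simplify:
  satisfied 1 clause(s); 1 remain; assigned so far: [1, 3, 4]
unit clause [-5] forces x5=F; simplify:
  satisfied 1 clause(s); 0 remain; assigned so far: [1, 3, 4, 5]

Answer: x1=T x3=T x4=T x5=F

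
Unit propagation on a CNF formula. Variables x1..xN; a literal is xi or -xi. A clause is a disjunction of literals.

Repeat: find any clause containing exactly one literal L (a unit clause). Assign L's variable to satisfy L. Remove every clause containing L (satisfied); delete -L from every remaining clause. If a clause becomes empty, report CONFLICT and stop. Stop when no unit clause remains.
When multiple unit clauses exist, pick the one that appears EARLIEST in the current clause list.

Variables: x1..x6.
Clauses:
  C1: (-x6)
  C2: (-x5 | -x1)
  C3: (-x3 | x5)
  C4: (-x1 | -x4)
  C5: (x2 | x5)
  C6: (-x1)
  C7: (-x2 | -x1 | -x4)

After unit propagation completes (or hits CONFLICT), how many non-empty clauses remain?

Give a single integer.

Answer: 2

Derivation:
unit clause [-6] forces x6=F; simplify:
  satisfied 1 clause(s); 6 remain; assigned so far: [6]
unit clause [-1] forces x1=F; simplify:
  satisfied 4 clause(s); 2 remain; assigned so far: [1, 6]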